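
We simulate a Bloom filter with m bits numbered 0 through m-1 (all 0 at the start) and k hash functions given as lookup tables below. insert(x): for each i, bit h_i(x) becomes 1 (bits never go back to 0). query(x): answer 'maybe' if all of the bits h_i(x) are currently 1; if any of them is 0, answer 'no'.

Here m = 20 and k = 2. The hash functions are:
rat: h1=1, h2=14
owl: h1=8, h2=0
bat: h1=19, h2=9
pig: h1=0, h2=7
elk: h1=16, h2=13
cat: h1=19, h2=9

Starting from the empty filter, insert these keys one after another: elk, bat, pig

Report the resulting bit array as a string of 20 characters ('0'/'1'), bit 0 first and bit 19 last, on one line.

Answer: 10000001010001001001

Derivation:
Start: bits=00000000000000000000
After insert 'elk': sets bits 13 16 -> bits=00000000000001001000
After insert 'bat': sets bits 9 19 -> bits=00000000010001001001
After insert 'pig': sets bits 0 7 -> bits=10000001010001001001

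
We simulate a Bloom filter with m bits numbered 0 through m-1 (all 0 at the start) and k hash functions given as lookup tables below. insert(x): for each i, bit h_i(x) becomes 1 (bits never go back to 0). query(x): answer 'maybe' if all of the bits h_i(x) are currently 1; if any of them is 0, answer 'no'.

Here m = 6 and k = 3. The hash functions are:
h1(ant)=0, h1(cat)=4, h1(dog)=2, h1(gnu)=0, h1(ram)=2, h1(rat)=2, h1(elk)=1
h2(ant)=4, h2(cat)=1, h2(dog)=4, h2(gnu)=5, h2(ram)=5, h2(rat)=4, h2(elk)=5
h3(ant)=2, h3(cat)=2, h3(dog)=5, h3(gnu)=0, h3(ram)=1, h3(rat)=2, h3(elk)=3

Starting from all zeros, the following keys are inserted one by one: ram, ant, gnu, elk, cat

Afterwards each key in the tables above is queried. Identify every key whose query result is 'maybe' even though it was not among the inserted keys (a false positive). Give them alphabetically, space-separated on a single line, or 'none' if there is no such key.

Answer: dog rat

Derivation:
Start: bits=000000
After insert 'ram': sets bits 1 2 5 -> bits=011001
After insert 'ant': sets bits 0 2 4 -> bits=111011
After insert 'gnu': sets bits 0 5 -> bits=111011
After insert 'elk': sets bits 1 3 5 -> bits=111111
After insert 'cat': sets bits 1 2 4 -> bits=111111
Not inserted: dog rat — query each against bits=111111:
query dog: checks bit2=1, bit4=1, bit5=1 (all 1) -> maybe => FALSE POSITIVE
query rat: checks bit2=1, bit4=1 (all 1) -> maybe => FALSE POSITIVE
False positives (alphabetical): dog rat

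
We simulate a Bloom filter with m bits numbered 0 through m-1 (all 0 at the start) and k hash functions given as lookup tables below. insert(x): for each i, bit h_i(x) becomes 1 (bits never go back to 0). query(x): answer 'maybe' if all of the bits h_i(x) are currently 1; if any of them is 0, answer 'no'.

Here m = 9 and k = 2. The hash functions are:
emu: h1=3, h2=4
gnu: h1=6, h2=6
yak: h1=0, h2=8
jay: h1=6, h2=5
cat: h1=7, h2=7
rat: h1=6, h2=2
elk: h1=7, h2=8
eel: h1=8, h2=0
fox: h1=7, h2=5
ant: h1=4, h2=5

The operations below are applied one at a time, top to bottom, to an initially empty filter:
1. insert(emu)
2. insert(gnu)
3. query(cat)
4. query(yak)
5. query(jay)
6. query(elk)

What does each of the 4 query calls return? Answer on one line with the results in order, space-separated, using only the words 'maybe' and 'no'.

Answer: no no no no

Derivation:
Start: bits=000000000
Op 1: insert emu -> sets bits 3 4 -> bits=000110000
Op 2: insert gnu -> sets bits 6 -> bits=000110100
Op 3: query cat -> checks bit7=0 (has a 0) -> no
Op 4: query yak -> checks bit0=0, bit8=0 (has a 0) -> no
Op 5: query jay -> checks bit5=0, bit6=1 (has a 0) -> no
Op 6: query elk -> checks bit7=0, bit8=0 (has a 0) -> no
Query results in order: no no no no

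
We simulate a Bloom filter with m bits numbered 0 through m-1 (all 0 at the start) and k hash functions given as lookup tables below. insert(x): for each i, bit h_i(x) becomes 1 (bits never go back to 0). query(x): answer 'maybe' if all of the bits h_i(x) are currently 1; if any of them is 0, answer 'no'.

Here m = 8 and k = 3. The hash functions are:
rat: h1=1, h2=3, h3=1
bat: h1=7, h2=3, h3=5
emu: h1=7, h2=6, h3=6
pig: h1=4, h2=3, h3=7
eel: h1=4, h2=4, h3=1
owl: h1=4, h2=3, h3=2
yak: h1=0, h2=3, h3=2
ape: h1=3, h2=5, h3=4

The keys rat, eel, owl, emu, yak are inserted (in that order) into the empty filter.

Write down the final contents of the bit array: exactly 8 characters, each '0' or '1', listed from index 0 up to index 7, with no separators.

Start: bits=00000000
After insert 'rat': sets bits 1 3 -> bits=01010000
After insert 'eel': sets bits 1 4 -> bits=01011000
After insert 'owl': sets bits 2 3 4 -> bits=01111000
After insert 'emu': sets bits 6 7 -> bits=01111011
After insert 'yak': sets bits 0 2 3 -> bits=11111011

Answer: 11111011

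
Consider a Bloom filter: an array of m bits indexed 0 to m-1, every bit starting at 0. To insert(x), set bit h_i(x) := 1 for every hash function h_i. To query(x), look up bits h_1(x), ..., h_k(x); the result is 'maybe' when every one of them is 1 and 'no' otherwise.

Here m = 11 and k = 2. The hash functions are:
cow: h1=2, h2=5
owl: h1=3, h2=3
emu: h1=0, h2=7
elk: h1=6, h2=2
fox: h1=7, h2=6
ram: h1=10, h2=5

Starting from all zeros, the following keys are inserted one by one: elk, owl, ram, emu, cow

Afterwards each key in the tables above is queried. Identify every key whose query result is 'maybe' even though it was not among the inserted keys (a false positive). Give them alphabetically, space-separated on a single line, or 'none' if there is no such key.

Start: bits=00000000000
After insert 'elk': sets bits 2 6 -> bits=00100010000
After insert 'owl': sets bits 3 -> bits=00110010000
After insert 'ram': sets bits 5 10 -> bits=00110110001
After insert 'emu': sets bits 0 7 -> bits=10110111001
After insert 'cow': sets bits 2 5 -> bits=10110111001
Not inserted: fox — query each against bits=10110111001:
query fox: checks bit6=1, bit7=1 (all 1) -> maybe => FALSE POSITIVE
False positives (alphabetical): fox

Answer: fox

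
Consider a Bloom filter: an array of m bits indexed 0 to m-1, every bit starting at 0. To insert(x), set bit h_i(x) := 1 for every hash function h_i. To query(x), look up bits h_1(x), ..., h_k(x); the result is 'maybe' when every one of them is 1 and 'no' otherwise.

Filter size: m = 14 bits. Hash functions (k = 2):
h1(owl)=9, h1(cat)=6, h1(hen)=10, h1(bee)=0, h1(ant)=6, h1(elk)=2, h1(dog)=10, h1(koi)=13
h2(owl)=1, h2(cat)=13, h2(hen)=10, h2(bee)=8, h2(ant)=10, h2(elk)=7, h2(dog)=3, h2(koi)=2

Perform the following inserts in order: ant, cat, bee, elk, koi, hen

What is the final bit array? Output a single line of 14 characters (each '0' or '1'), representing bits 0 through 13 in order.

Start: bits=00000000000000
After insert 'ant': sets bits 6 10 -> bits=00000010001000
After insert 'cat': sets bits 6 13 -> bits=00000010001001
After insert 'bee': sets bits 0 8 -> bits=10000010101001
After insert 'elk': sets bits 2 7 -> bits=10100011101001
After insert 'koi': sets bits 2 13 -> bits=10100011101001
After insert 'hen': sets bits 10 -> bits=10100011101001

Answer: 10100011101001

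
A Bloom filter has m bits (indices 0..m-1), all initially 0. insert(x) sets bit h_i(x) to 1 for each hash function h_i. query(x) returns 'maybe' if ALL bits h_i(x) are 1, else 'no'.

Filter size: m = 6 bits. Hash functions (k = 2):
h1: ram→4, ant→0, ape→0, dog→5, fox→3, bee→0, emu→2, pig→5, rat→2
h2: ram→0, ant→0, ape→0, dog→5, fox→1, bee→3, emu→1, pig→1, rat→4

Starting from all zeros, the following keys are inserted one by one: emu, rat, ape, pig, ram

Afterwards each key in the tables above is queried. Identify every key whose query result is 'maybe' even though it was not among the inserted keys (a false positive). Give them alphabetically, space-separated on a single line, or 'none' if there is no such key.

Answer: ant dog

Derivation:
Start: bits=000000
After insert 'emu': sets bits 1 2 -> bits=011000
After insert 'rat': sets bits 2 4 -> bits=011010
After insert 'ape': sets bits 0 -> bits=111010
After insert 'pig': sets bits 1 5 -> bits=111011
After insert 'ram': sets bits 0 4 -> bits=111011
Not inserted: ant bee dog fox — query each against bits=111011:
query ant: checks bit0=1 (all 1) -> maybe => FALSE POSITIVE
query bee: checks bit0=1, bit3=0 (has a 0) -> no => not a false positive
query dog: checks bit5=1 (all 1) -> maybe => FALSE POSITIVE
query fox: checks bit1=1, bit3=0 (has a 0) -> no => not a false positive
False positives (alphabetical): ant dog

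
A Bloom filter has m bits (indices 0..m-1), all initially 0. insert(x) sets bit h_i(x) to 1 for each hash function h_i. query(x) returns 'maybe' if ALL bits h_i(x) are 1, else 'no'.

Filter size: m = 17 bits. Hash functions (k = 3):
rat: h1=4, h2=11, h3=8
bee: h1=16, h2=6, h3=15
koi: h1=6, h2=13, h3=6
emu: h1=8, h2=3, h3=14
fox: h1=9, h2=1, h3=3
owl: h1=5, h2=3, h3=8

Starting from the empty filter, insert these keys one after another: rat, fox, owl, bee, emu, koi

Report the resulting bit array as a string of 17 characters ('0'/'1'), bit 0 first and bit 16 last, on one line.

Start: bits=00000000000000000
After insert 'rat': sets bits 4 8 11 -> bits=00001000100100000
After insert 'fox': sets bits 1 3 9 -> bits=01011000110100000
After insert 'owl': sets bits 3 5 8 -> bits=01011100110100000
After insert 'bee': sets bits 6 15 16 -> bits=01011110110100011
After insert 'emu': sets bits 3 8 14 -> bits=01011110110100111
After insert 'koi': sets bits 6 13 -> bits=01011110110101111

Answer: 01011110110101111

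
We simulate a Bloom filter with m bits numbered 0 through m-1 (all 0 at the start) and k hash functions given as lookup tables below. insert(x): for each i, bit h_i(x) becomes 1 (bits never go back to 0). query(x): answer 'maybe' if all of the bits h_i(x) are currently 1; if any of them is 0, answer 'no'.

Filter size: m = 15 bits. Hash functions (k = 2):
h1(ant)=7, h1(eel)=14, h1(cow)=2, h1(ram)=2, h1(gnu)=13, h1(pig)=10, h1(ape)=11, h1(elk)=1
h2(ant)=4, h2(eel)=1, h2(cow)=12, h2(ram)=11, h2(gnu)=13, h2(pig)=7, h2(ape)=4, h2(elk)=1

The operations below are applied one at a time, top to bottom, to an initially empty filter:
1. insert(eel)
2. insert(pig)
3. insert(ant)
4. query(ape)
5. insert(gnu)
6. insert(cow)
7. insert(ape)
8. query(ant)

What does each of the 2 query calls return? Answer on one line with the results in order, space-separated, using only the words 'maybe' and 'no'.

Answer: no maybe

Derivation:
Start: bits=000000000000000
Op 1: insert eel -> sets bits 1 14 -> bits=010000000000001
Op 2: insert pig -> sets bits 7 10 -> bits=010000010010001
Op 3: insert ant -> sets bits 4 7 -> bits=010010010010001
Op 4: query ape -> checks bit4=1, bit11=0 (has a 0) -> no
Op 5: insert gnu -> sets bits 13 -> bits=010010010010011
Op 6: insert cow -> sets bits 2 12 -> bits=011010010010111
Op 7: insert ape -> sets bits 4 11 -> bits=011010010011111
Op 8: query ant -> checks bit4=1, bit7=1 (all 1) -> maybe
Query results in order: no maybe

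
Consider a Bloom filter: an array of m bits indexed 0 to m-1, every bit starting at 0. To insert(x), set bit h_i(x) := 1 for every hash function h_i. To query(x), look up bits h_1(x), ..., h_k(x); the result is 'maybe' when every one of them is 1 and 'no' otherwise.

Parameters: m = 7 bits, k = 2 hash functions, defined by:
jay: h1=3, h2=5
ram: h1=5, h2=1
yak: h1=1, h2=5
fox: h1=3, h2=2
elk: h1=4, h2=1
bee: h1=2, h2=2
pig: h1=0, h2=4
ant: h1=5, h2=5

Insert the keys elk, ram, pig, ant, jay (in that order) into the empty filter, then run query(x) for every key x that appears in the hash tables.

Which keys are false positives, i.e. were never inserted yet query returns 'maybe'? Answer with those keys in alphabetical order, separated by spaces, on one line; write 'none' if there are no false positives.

Start: bits=0000000
After insert 'elk': sets bits 1 4 -> bits=0100100
After insert 'ram': sets bits 1 5 -> bits=0100110
After insert 'pig': sets bits 0 4 -> bits=1100110
After insert 'ant': sets bits 5 -> bits=1100110
After insert 'jay': sets bits 3 5 -> bits=1101110
Not inserted: bee fox yak — query each against bits=1101110:
query bee: checks bit2=0 (has a 0) -> no => not a false positive
query fox: checks bit2=0, bit3=1 (has a 0) -> no => not a false positive
query yak: checks bit1=1, bit5=1 (all 1) -> maybe => FALSE POSITIVE
False positives (alphabetical): yak

Answer: yak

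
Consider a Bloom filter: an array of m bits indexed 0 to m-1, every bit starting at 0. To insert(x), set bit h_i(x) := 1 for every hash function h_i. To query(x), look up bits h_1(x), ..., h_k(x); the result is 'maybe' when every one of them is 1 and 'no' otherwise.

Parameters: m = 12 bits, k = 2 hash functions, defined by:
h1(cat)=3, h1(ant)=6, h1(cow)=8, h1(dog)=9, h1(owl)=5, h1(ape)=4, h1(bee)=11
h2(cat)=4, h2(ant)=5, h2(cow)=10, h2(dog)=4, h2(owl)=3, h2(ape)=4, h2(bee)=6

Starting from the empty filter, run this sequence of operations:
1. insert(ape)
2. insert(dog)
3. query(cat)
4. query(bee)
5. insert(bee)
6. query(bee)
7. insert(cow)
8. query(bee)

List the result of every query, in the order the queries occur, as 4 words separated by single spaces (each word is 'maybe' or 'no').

Start: bits=000000000000
Op 1: insert ape -> sets bits 4 -> bits=000010000000
Op 2: insert dog -> sets bits 4 9 -> bits=000010000100
Op 3: query cat -> checks bit3=0, bit4=1 (has a 0) -> no
Op 4: query bee -> checks bit6=0, bit11=0 (has a 0) -> no
Op 5: insert bee -> sets bits 6 11 -> bits=000010100101
Op 6: query bee -> checks bit6=1, bit11=1 (all 1) -> maybe
Op 7: insert cow -> sets bits 8 10 -> bits=000010101111
Op 8: query bee -> checks bit6=1, bit11=1 (all 1) -> maybe
Query results in order: no no maybe maybe

Answer: no no maybe maybe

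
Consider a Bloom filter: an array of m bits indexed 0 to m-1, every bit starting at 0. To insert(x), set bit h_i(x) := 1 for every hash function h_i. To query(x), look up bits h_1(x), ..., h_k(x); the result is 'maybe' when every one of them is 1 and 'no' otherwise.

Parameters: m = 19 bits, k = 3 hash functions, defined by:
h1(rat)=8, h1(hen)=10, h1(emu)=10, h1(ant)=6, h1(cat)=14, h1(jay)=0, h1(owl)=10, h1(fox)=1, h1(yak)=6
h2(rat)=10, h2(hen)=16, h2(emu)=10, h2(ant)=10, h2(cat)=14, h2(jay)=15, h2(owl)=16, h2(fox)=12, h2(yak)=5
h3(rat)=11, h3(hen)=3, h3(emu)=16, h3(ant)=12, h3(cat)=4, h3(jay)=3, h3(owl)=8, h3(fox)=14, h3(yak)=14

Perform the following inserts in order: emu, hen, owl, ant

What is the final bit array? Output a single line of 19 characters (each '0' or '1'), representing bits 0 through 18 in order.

Start: bits=0000000000000000000
After insert 'emu': sets bits 10 16 -> bits=0000000000100000100
After insert 'hen': sets bits 3 10 16 -> bits=0001000000100000100
After insert 'owl': sets bits 8 10 16 -> bits=0001000010100000100
After insert 'ant': sets bits 6 10 12 -> bits=0001001010101000100

Answer: 0001001010101000100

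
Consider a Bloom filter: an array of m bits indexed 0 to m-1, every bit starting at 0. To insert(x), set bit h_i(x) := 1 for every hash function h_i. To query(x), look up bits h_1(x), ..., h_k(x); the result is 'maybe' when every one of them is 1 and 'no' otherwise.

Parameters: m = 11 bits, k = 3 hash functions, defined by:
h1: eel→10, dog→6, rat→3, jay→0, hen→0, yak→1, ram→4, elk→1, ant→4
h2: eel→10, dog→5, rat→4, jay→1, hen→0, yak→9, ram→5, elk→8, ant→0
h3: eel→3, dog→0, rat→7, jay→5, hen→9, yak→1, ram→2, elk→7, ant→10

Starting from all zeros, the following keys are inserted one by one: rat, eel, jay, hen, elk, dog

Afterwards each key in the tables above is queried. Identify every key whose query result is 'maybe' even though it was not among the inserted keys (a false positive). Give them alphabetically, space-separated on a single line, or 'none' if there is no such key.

Answer: ant yak

Derivation:
Start: bits=00000000000
After insert 'rat': sets bits 3 4 7 -> bits=00011001000
After insert 'eel': sets bits 3 10 -> bits=00011001001
After insert 'jay': sets bits 0 1 5 -> bits=11011101001
After insert 'hen': sets bits 0 9 -> bits=11011101011
After insert 'elk': sets bits 1 7 8 -> bits=11011101111
After insert 'dog': sets bits 0 5 6 -> bits=11011111111
Not inserted: ant ram yak — query each against bits=11011111111:
query ant: checks bit0=1, bit4=1, bit10=1 (all 1) -> maybe => FALSE POSITIVE
query ram: checks bit2=0, bit4=1, bit5=1 (has a 0) -> no => not a false positive
query yak: checks bit1=1, bit9=1 (all 1) -> maybe => FALSE POSITIVE
False positives (alphabetical): ant yak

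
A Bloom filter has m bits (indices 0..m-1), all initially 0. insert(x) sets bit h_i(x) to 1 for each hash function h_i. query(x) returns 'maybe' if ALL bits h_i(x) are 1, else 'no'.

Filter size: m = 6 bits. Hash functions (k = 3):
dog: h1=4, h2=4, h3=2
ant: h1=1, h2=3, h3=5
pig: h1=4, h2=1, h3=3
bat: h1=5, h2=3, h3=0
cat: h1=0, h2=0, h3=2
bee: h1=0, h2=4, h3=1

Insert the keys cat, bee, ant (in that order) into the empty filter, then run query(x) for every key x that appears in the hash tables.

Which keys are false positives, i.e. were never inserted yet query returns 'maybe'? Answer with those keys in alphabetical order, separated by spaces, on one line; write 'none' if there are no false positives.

Start: bits=000000
After insert 'cat': sets bits 0 2 -> bits=101000
After insert 'bee': sets bits 0 1 4 -> bits=111010
After insert 'ant': sets bits 1 3 5 -> bits=111111
Not inserted: bat dog pig — query each against bits=111111:
query bat: checks bit0=1, bit3=1, bit5=1 (all 1) -> maybe => FALSE POSITIVE
query dog: checks bit2=1, bit4=1 (all 1) -> maybe => FALSE POSITIVE
query pig: checks bit1=1, bit3=1, bit4=1 (all 1) -> maybe => FALSE POSITIVE
False positives (alphabetical): bat dog pig

Answer: bat dog pig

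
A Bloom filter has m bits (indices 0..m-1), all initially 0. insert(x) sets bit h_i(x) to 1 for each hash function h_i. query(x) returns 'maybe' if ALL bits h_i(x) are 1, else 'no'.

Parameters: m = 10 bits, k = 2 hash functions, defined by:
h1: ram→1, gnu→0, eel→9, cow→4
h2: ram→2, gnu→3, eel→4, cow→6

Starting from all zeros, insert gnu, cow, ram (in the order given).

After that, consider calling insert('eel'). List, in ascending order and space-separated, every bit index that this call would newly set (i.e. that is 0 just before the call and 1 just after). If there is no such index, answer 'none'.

Start: bits=0000000000
After insert 'gnu': sets bits 0 3 -> bits=1001000000
After insert 'cow': sets bits 4 6 -> bits=1001101000
After insert 'ram': sets bits 1 2 -> bits=1111101000
insert 'eel' would touch bits 4 9; currently bit4=1, bit9=0
Bits that are 0 among those (would change 0->1): 9

Answer: 9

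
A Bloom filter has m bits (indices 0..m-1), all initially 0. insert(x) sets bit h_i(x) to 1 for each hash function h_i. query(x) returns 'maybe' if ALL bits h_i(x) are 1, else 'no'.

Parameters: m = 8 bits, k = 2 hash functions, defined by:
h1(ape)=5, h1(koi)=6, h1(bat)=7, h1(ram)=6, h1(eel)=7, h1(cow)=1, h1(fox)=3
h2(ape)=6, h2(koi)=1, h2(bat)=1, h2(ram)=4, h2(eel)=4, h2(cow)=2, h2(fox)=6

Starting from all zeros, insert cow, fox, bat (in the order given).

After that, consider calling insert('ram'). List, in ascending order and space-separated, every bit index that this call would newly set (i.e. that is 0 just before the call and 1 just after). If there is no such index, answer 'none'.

Answer: 4

Derivation:
Start: bits=00000000
After insert 'cow': sets bits 1 2 -> bits=01100000
After insert 'fox': sets bits 3 6 -> bits=01110010
After insert 'bat': sets bits 1 7 -> bits=01110011
insert 'ram' would touch bits 4 6; currently bit4=0, bit6=1
Bits that are 0 among those (would change 0->1): 4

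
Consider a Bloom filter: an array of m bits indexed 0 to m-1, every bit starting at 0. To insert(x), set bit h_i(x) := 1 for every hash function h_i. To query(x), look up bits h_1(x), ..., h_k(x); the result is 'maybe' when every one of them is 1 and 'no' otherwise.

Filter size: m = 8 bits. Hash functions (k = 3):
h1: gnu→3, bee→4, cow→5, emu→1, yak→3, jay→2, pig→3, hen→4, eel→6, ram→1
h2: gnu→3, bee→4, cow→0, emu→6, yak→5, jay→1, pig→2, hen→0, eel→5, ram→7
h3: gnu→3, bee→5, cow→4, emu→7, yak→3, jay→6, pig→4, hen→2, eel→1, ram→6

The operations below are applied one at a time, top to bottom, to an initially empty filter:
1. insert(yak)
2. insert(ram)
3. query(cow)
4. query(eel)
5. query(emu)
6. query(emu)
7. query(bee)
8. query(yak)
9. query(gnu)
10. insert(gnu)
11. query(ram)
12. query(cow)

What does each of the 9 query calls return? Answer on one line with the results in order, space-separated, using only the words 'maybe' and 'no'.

Start: bits=00000000
Op 1: insert yak -> sets bits 3 5 -> bits=00010100
Op 2: insert ram -> sets bits 1 6 7 -> bits=01010111
Op 3: query cow -> checks bit0=0, bit4=0, bit5=1 (has a 0) -> no
Op 4: query eel -> checks bit1=1, bit5=1, bit6=1 (all 1) -> maybe
Op 5: query emu -> checks bit1=1, bit6=1, bit7=1 (all 1) -> maybe
Op 6: query emu -> checks bit1=1, bit6=1, bit7=1 (all 1) -> maybe
Op 7: query bee -> checks bit4=0, bit5=1 (has a 0) -> no
Op 8: query yak -> checks bit3=1, bit5=1 (all 1) -> maybe
Op 9: query gnu -> checks bit3=1 (all 1) -> maybe
Op 10: insert gnu -> sets bits 3 -> bits=01010111
Op 11: query ram -> checks bit1=1, bit6=1, bit7=1 (all 1) -> maybe
Op 12: query cow -> checks bit0=0, bit4=0, bit5=1 (has a 0) -> no
Query results in order: no maybe maybe maybe no maybe maybe maybe no

Answer: no maybe maybe maybe no maybe maybe maybe no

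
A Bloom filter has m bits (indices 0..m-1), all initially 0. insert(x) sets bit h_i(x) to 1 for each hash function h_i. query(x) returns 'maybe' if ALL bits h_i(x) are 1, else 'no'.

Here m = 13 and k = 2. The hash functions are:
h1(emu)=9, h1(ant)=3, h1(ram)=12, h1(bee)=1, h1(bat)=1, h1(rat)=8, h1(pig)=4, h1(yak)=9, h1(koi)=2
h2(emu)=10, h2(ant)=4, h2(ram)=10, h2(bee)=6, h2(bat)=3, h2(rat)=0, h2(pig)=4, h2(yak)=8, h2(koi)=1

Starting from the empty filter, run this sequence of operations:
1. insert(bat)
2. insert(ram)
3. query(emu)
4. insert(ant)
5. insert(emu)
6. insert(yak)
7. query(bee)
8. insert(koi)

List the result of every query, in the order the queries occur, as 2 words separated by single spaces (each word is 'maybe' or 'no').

Answer: no no

Derivation:
Start: bits=0000000000000
Op 1: insert bat -> sets bits 1 3 -> bits=0101000000000
Op 2: insert ram -> sets bits 10 12 -> bits=0101000000101
Op 3: query emu -> checks bit9=0, bit10=1 (has a 0) -> no
Op 4: insert ant -> sets bits 3 4 -> bits=0101100000101
Op 5: insert emu -> sets bits 9 10 -> bits=0101100001101
Op 6: insert yak -> sets bits 8 9 -> bits=0101100011101
Op 7: query bee -> checks bit1=1, bit6=0 (has a 0) -> no
Op 8: insert koi -> sets bits 1 2 -> bits=0111100011101
Query results in order: no no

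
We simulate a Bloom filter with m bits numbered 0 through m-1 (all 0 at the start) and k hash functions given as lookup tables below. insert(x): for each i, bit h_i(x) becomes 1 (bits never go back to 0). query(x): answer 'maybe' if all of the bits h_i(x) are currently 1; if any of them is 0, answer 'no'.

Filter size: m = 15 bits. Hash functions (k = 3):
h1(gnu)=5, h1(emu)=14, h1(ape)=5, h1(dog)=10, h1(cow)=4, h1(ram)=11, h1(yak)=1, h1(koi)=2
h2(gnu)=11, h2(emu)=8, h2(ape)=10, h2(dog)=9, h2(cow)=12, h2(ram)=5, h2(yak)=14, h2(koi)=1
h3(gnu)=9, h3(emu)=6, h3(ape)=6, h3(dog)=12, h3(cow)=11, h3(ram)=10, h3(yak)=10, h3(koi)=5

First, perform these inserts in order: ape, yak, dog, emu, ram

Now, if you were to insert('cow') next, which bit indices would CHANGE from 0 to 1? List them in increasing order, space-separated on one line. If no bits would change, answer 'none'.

Start: bits=000000000000000
After insert 'ape': sets bits 5 6 10 -> bits=000001100010000
After insert 'yak': sets bits 1 10 14 -> bits=010001100010001
After insert 'dog': sets bits 9 10 12 -> bits=010001100110101
After insert 'emu': sets bits 6 8 14 -> bits=010001101110101
After insert 'ram': sets bits 5 10 11 -> bits=010001101111101
insert 'cow' would touch bits 4 11 12; currently bit4=0, bit11=1, bit12=1
Bits that are 0 among those (would change 0->1): 4

Answer: 4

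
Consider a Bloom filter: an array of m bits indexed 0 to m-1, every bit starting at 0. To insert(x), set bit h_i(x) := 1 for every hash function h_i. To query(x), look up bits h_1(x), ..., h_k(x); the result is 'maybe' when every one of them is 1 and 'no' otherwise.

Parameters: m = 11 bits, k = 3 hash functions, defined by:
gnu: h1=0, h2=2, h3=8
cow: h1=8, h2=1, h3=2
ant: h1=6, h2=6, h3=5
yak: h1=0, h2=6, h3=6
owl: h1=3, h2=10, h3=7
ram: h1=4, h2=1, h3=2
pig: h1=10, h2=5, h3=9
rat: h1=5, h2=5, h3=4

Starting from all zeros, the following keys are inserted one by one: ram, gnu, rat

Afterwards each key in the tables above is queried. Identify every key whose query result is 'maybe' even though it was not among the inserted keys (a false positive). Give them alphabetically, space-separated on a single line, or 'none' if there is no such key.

Start: bits=00000000000
After insert 'ram': sets bits 1 2 4 -> bits=01101000000
After insert 'gnu': sets bits 0 2 8 -> bits=11101000100
After insert 'rat': sets bits 4 5 -> bits=11101100100
Not inserted: ant cow owl pig yak — query each against bits=11101100100:
query ant: checks bit5=1, bit6=0 (has a 0) -> no => not a false positive
query cow: checks bit1=1, bit2=1, bit8=1 (all 1) -> maybe => FALSE POSITIVE
query owl: checks bit3=0, bit7=0, bit10=0 (has a 0) -> no => not a false positive
query pig: checks bit5=1, bit9=0, bit10=0 (has a 0) -> no => not a false positive
query yak: checks bit0=1, bit6=0 (has a 0) -> no => not a false positive
False positives (alphabetical): cow

Answer: cow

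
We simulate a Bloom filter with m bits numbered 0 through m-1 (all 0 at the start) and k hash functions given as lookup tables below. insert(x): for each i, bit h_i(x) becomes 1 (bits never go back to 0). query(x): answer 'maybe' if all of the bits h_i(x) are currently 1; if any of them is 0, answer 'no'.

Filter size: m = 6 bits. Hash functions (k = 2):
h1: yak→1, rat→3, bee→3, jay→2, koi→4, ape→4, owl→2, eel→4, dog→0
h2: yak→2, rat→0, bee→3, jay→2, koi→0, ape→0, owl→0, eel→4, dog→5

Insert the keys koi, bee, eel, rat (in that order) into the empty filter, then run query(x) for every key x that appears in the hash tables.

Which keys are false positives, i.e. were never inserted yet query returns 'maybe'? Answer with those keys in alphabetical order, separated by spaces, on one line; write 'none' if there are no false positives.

Start: bits=000000
After insert 'koi': sets bits 0 4 -> bits=100010
After insert 'bee': sets bits 3 -> bits=100110
After insert 'eel': sets bits 4 -> bits=100110
After insert 'rat': sets bits 0 3 -> bits=100110
Not inserted: ape dog jay owl yak — query each against bits=100110:
query ape: checks bit0=1, bit4=1 (all 1) -> maybe => FALSE POSITIVE
query dog: checks bit0=1, bit5=0 (has a 0) -> no => not a false positive
query jay: checks bit2=0 (has a 0) -> no => not a false positive
query owl: checks bit0=1, bit2=0 (has a 0) -> no => not a false positive
query yak: checks bit1=0, bit2=0 (has a 0) -> no => not a false positive
False positives (alphabetical): ape

Answer: ape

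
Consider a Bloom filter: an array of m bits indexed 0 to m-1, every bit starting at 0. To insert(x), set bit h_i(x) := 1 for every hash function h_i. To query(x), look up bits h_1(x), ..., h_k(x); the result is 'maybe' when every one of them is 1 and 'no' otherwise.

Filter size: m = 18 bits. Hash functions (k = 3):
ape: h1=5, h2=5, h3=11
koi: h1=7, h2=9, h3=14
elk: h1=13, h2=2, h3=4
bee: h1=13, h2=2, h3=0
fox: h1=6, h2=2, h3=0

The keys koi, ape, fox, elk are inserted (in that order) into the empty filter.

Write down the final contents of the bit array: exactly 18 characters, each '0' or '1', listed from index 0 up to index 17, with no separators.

Answer: 101011110101011000

Derivation:
Start: bits=000000000000000000
After insert 'koi': sets bits 7 9 14 -> bits=000000010100001000
After insert 'ape': sets bits 5 11 -> bits=000001010101001000
After insert 'fox': sets bits 0 2 6 -> bits=101001110101001000
After insert 'elk': sets bits 2 4 13 -> bits=101011110101011000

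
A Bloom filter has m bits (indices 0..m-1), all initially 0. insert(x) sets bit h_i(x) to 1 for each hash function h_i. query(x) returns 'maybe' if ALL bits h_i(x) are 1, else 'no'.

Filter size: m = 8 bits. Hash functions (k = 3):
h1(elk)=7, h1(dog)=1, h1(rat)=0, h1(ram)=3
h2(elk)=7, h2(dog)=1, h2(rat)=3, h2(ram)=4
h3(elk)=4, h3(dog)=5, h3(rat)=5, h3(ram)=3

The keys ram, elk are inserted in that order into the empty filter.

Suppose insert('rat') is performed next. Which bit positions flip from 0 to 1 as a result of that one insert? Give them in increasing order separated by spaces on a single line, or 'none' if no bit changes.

Answer: 0 5

Derivation:
Start: bits=00000000
After insert 'ram': sets bits 3 4 -> bits=00011000
After insert 'elk': sets bits 4 7 -> bits=00011001
insert 'rat' would touch bits 0 3 5; currently bit0=0, bit3=1, bit5=0
Bits that are 0 among those (would change 0->1): 0 5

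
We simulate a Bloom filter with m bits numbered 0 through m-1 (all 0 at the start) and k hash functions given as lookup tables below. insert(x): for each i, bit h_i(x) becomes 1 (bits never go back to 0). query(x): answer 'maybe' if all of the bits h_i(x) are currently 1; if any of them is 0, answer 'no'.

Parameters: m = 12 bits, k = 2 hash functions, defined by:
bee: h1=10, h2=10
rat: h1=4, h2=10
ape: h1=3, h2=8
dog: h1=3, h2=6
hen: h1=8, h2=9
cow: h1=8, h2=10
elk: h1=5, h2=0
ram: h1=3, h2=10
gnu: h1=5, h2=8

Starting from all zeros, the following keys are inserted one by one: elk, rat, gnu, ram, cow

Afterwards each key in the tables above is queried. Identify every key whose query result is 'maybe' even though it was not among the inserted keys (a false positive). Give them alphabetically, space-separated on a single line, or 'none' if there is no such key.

Start: bits=000000000000
After insert 'elk': sets bits 0 5 -> bits=100001000000
After insert 'rat': sets bits 4 10 -> bits=100011000010
After insert 'gnu': sets bits 5 8 -> bits=100011001010
After insert 'ram': sets bits 3 10 -> bits=100111001010
After insert 'cow': sets bits 8 10 -> bits=100111001010
Not inserted: ape bee dog hen — query each against bits=100111001010:
query ape: checks bit3=1, bit8=1 (all 1) -> maybe => FALSE POSITIVE
query bee: checks bit10=1 (all 1) -> maybe => FALSE POSITIVE
query dog: checks bit3=1, bit6=0 (has a 0) -> no => not a false positive
query hen: checks bit8=1, bit9=0 (has a 0) -> no => not a false positive
False positives (alphabetical): ape bee

Answer: ape bee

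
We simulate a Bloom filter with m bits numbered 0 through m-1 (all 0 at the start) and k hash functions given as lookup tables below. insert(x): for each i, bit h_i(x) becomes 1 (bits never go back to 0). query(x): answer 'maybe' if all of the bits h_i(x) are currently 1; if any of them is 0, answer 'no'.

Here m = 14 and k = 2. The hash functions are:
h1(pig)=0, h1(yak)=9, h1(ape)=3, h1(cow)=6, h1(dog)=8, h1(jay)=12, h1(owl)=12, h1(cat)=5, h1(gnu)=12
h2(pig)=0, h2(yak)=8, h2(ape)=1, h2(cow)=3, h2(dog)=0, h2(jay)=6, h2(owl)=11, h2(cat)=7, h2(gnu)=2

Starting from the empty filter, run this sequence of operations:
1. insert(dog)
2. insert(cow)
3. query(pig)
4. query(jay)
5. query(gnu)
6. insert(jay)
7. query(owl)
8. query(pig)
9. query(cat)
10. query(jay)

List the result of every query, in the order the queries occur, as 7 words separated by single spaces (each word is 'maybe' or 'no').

Answer: maybe no no no maybe no maybe

Derivation:
Start: bits=00000000000000
Op 1: insert dog -> sets bits 0 8 -> bits=10000000100000
Op 2: insert cow -> sets bits 3 6 -> bits=10010010100000
Op 3: query pig -> checks bit0=1 (all 1) -> maybe
Op 4: query jay -> checks bit6=1, bit12=0 (has a 0) -> no
Op 5: query gnu -> checks bit2=0, bit12=0 (has a 0) -> no
Op 6: insert jay -> sets bits 6 12 -> bits=10010010100010
Op 7: query owl -> checks bit11=0, bit12=1 (has a 0) -> no
Op 8: query pig -> checks bit0=1 (all 1) -> maybe
Op 9: query cat -> checks bit5=0, bit7=0 (has a 0) -> no
Op 10: query jay -> checks bit6=1, bit12=1 (all 1) -> maybe
Query results in order: maybe no no no maybe no maybe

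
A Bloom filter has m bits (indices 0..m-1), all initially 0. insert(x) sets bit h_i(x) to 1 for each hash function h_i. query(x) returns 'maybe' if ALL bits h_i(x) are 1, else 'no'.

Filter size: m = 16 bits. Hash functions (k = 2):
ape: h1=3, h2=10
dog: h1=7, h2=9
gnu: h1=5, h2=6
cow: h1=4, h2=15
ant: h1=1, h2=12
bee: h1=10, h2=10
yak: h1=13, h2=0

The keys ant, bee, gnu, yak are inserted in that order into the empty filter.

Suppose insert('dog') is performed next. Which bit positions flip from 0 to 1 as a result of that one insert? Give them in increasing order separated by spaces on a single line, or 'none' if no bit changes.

Start: bits=0000000000000000
After insert 'ant': sets bits 1 12 -> bits=0100000000001000
After insert 'bee': sets bits 10 -> bits=0100000000101000
After insert 'gnu': sets bits 5 6 -> bits=0100011000101000
After insert 'yak': sets bits 0 13 -> bits=1100011000101100
insert 'dog' would touch bits 7 9; currently bit7=0, bit9=0
Bits that are 0 among those (would change 0->1): 7 9

Answer: 7 9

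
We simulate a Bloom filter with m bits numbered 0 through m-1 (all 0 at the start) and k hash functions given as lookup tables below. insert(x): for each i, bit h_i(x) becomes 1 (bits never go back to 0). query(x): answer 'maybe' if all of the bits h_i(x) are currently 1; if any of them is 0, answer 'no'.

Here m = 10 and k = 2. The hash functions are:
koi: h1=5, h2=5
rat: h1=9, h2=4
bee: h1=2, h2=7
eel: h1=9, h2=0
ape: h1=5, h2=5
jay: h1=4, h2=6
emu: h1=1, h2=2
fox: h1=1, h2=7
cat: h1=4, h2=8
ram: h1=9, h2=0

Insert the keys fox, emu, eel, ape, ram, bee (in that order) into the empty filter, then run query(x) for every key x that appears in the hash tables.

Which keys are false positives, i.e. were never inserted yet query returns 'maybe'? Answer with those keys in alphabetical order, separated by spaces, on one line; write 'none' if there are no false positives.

Answer: koi

Derivation:
Start: bits=0000000000
After insert 'fox': sets bits 1 7 -> bits=0100000100
After insert 'emu': sets bits 1 2 -> bits=0110000100
After insert 'eel': sets bits 0 9 -> bits=1110000101
After insert 'ape': sets bits 5 -> bits=1110010101
After insert 'ram': sets bits 0 9 -> bits=1110010101
After insert 'bee': sets bits 2 7 -> bits=1110010101
Not inserted: cat jay koi rat — query each against bits=1110010101:
query cat: checks bit4=0, bit8=0 (has a 0) -> no => not a false positive
query jay: checks bit4=0, bit6=0 (has a 0) -> no => not a false positive
query koi: checks bit5=1 (all 1) -> maybe => FALSE POSITIVE
query rat: checks bit4=0, bit9=1 (has a 0) -> no => not a false positive
False positives (alphabetical): koi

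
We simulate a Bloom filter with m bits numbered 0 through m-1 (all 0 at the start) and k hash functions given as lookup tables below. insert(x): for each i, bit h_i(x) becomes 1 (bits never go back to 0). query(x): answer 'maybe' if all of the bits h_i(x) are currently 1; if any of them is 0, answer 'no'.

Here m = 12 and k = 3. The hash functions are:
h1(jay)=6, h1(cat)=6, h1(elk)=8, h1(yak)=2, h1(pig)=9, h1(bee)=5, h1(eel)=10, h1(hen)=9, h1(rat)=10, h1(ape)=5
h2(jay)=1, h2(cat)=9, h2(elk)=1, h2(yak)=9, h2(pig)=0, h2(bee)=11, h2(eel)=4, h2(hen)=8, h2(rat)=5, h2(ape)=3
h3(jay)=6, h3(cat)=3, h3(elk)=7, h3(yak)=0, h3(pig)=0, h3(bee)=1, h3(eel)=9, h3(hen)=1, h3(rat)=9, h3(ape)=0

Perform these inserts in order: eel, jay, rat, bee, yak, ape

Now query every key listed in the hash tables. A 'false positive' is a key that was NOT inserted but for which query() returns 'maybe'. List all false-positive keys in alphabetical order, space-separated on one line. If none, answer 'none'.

Start: bits=000000000000
After insert 'eel': sets bits 4 9 10 -> bits=000010000110
After insert 'jay': sets bits 1 6 -> bits=010010100110
After insert 'rat': sets bits 5 9 10 -> bits=010011100110
After insert 'bee': sets bits 1 5 11 -> bits=010011100111
After insert 'yak': sets bits 0 2 9 -> bits=111011100111
After insert 'ape': sets bits 0 3 5 -> bits=111111100111
Not inserted: cat elk hen pig — query each against bits=111111100111:
query cat: checks bit3=1, bit6=1, bit9=1 (all 1) -> maybe => FALSE POSITIVE
query elk: checks bit1=1, bit7=0, bit8=0 (has a 0) -> no => not a false positive
query hen: checks bit1=1, bit8=0, bit9=1 (has a 0) -> no => not a false positive
query pig: checks bit0=1, bit9=1 (all 1) -> maybe => FALSE POSITIVE
False positives (alphabetical): cat pig

Answer: cat pig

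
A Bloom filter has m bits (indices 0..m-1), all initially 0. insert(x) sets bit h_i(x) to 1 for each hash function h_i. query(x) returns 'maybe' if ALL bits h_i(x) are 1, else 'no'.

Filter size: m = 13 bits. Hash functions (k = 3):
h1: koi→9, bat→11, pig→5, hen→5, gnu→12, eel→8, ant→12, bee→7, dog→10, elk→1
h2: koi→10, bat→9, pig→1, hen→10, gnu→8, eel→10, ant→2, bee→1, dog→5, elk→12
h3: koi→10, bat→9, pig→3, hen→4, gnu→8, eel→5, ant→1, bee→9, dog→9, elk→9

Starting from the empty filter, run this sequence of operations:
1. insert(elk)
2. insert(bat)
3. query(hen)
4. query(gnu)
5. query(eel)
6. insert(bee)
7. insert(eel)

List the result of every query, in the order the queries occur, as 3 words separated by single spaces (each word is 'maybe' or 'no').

Answer: no no no

Derivation:
Start: bits=0000000000000
Op 1: insert elk -> sets bits 1 9 12 -> bits=0100000001001
Op 2: insert bat -> sets bits 9 11 -> bits=0100000001011
Op 3: query hen -> checks bit4=0, bit5=0, bit10=0 (has a 0) -> no
Op 4: query gnu -> checks bit8=0, bit12=1 (has a 0) -> no
Op 5: query eel -> checks bit5=0, bit8=0, bit10=0 (has a 0) -> no
Op 6: insert bee -> sets bits 1 7 9 -> bits=0100000101011
Op 7: insert eel -> sets bits 5 8 10 -> bits=0100010111111
Query results in order: no no no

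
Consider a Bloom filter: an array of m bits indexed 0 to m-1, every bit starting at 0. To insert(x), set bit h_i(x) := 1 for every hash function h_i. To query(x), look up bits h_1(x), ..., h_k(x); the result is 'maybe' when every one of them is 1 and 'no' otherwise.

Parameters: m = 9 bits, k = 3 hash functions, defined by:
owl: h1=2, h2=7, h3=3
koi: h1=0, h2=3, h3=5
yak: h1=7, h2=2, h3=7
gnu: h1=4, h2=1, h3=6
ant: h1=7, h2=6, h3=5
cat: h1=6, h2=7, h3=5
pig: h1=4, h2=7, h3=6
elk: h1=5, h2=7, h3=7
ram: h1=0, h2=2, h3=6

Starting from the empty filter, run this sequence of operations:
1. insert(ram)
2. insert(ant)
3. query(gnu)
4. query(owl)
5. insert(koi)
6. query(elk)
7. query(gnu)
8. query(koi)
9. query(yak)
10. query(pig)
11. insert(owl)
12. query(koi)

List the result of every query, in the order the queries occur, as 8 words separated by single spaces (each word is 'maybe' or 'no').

Start: bits=000000000
Op 1: insert ram -> sets bits 0 2 6 -> bits=101000100
Op 2: insert ant -> sets bits 5 6 7 -> bits=101001110
Op 3: query gnu -> checks bit1=0, bit4=0, bit6=1 (has a 0) -> no
Op 4: query owl -> checks bit2=1, bit3=0, bit7=1 (has a 0) -> no
Op 5: insert koi -> sets bits 0 3 5 -> bits=101101110
Op 6: query elk -> checks bit5=1, bit7=1 (all 1) -> maybe
Op 7: query gnu -> checks bit1=0, bit4=0, bit6=1 (has a 0) -> no
Op 8: query koi -> checks bit0=1, bit3=1, bit5=1 (all 1) -> maybe
Op 9: query yak -> checks bit2=1, bit7=1 (all 1) -> maybe
Op 10: query pig -> checks bit4=0, bit6=1, bit7=1 (has a 0) -> no
Op 11: insert owl -> sets bits 2 3 7 -> bits=101101110
Op 12: query koi -> checks bit0=1, bit3=1, bit5=1 (all 1) -> maybe
Query results in order: no no maybe no maybe maybe no maybe

Answer: no no maybe no maybe maybe no maybe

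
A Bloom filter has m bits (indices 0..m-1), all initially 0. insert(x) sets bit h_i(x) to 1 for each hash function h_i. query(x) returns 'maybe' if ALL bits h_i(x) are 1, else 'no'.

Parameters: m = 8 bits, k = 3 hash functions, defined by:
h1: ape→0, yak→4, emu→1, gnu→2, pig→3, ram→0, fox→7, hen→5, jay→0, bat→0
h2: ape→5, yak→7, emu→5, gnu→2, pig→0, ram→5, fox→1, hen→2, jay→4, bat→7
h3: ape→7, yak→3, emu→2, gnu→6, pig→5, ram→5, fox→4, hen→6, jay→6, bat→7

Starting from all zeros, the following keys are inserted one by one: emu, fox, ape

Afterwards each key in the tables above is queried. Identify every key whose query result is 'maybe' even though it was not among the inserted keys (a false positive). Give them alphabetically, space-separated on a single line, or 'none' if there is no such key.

Start: bits=00000000
After insert 'emu': sets bits 1 2 5 -> bits=01100100
After insert 'fox': sets bits 1 4 7 -> bits=01101101
After insert 'ape': sets bits 0 5 7 -> bits=11101101
Not inserted: bat gnu hen jay pig ram yak — query each against bits=11101101:
query bat: checks bit0=1, bit7=1 (all 1) -> maybe => FALSE POSITIVE
query gnu: checks bit2=1, bit6=0 (has a 0) -> no => not a false positive
query hen: checks bit2=1, bit5=1, bit6=0 (has a 0) -> no => not a false positive
query jay: checks bit0=1, bit4=1, bit6=0 (has a 0) -> no => not a false positive
query pig: checks bit0=1, bit3=0, bit5=1 (has a 0) -> no => not a false positive
query ram: checks bit0=1, bit5=1 (all 1) -> maybe => FALSE POSITIVE
query yak: checks bit3=0, bit4=1, bit7=1 (has a 0) -> no => not a false positive
False positives (alphabetical): bat ram

Answer: bat ram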